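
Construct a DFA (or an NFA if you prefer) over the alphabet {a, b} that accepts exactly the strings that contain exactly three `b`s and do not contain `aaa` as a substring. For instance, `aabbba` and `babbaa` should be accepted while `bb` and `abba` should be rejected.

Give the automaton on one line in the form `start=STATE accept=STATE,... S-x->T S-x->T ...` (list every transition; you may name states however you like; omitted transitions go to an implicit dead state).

Handle the two conditions separately and then intersect. The first has 5 states tracking the count of `b`s, saturating at 4; the second has 4 states tracking partial matches of the forbidden pattern `aaa`. A product state is a pair (one from each), accepting exactly when both do.
A 20-state machine:
          a    b  
>  q0     q1   q2 
   q1     q3   q2 
   q2     q4   q5 
   q3     q6   q2 
   q4     q7   q5 
   q5     q8   q9 
   q6     q6  q10 
   q7    q10   q5 
   q8    q11   q9 
 * q9    q12  q13 
   q10   q10  q14 
   q11   q14   q9 
 * q12   q15  q13 
   q13   q16  q13 
   q14   q14  q17 
 * q15   q17  q13 
   q16   q18  q13 
   q17   q17  q19 
   q18   q19  q13 
   q19   q19  q19 
(> = start, * = accepting)

start=q0 accept=q9,q12,q15 q0-a->q1 q0-b->q2 q1-a->q3 q1-b->q2 q2-a->q4 q2-b->q5 q3-a->q6 q3-b->q2 q4-a->q7 q4-b->q5 q5-a->q8 q5-b->q9 q6-a->q6 q6-b->q10 q7-a->q10 q7-b->q5 q8-a->q11 q8-b->q9 q9-a->q12 q9-b->q13 q10-a->q10 q10-b->q14 q11-a->q14 q11-b->q9 q12-a->q15 q12-b->q13 q13-a->q16 q13-b->q13 q14-a->q14 q14-b->q17 q15-a->q17 q15-b->q13 q16-a->q18 q16-b->q13 q17-a->q17 q17-b->q19 q18-a->q19 q18-b->q13 q19-a->q19 q19-b->q19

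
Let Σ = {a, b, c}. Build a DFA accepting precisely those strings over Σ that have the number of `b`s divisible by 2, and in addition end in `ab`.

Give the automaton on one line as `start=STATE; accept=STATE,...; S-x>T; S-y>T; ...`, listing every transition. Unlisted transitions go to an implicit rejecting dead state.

start=q0; accept=q3; q0-a>q0; q0-b>q1; q0-c>q0; q1-a>q2; q1-b>q0; q1-c>q1; q2-a>q2; q2-b>q3; q2-c>q1; q3-a>q0; q3-b>q1; q3-c>q0

Run two small machines in parallel and take their product. The first has 2 states tracking the count of `b`s modulo 2; the second has 3 states tracking how much of the suffix `ab` has currently been matched. A product state is a pair (one from each), accepting exactly when both do. Minimizing collapses redundant product states.
        a   b   c  
>  q0   q0  q1  q0 
   q1   q2  q0  q1 
   q2   q2  q3  q1 
 * q3   q0  q1  q0 
(> = start, * = accepting)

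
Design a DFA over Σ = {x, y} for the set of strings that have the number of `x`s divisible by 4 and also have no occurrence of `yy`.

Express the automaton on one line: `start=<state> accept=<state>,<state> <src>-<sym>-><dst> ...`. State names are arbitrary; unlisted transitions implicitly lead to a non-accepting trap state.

Build one automaton per condition and run them in lockstep. The first has 4 states tracking the count of `x`s modulo 4; the second has 3 states tracking partial matches of the forbidden pattern `yy`. A product state is a pair (one from each), accepting exactly when both do.
A 12-state machine:
          x    y  
>* S0     S1   S2 
   S1     S3   S4 
 * S2     S1   S5 
   S3     S6   S7 
   S4     S3   S8 
   S5     S8   S5 
   S6     S0   S9 
   S7     S6  S10 
   S8    S10   S8 
   S9     S0  S11 
   S10   S11  S10 
   S11    S5  S11 
(> = start, * = accepting)

start=S0 accept=S0,S2 S0-x->S1 S0-y->S2 S1-x->S3 S1-y->S4 S2-x->S1 S2-y->S5 S3-x->S6 S3-y->S7 S4-x->S3 S4-y->S8 S5-x->S8 S5-y->S5 S6-x->S0 S6-y->S9 S7-x->S6 S7-y->S10 S8-x->S10 S8-y->S8 S9-x->S0 S9-y->S11 S10-x->S11 S10-y->S10 S11-x->S5 S11-y->S11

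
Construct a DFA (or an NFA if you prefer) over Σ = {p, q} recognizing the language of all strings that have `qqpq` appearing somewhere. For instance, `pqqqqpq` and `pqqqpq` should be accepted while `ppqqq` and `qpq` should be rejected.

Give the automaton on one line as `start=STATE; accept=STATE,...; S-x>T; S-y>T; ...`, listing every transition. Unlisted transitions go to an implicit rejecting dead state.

start=A; accept=E; A-p>A; A-q>B; B-p>A; B-q>C; C-p>D; C-q>C; D-p>A; D-q>E; E-p>E; E-q>E

Track how much of `qqpq` has been matched so far: state A is no progress, E is the absorbing accept state reached once `qqpq` has occurred. Intermediate states record partial matches; on a mismatch, fall back to the longest reusable overlap.
       p  q 
>  A   A  B 
   B   A  C 
   C   D  C 
   D   A  E 
 * E   E  E 
(> = start, * = accepting)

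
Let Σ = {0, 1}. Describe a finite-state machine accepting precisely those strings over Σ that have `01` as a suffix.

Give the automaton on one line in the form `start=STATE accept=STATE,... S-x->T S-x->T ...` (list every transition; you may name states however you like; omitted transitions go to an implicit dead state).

start=s0 accept=s2 s0-0->s1 s0-1->s0 s1-0->s1 s1-1->s2 s2-0->s1 s2-1->s0

Remember how much of `01` the current input suffix matches. State s0 means no match yet; s1 means the last symbol is `0`; s2 means the last 2 symbols are `01`. Only s2 accepts. On a mismatch, fall back to the longest proper suffix that is still a prefix of `01`.
3 states suffice.
        0   1  
>  s0   s1  s0 
   s1   s1  s2 
 * s2   s1  s0 
(> = start, * = accepting)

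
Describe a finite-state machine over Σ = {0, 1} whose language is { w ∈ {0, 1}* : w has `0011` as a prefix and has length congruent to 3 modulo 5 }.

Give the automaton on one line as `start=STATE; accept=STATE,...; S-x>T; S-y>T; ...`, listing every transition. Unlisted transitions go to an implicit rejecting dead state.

start=A; accept=N; A-0>B; A-1>C; B-0>D; B-1>E; C-0>E; C-1>E; D-0>F; D-1>G; E-0>F; E-1>F; F-0>H; F-1>H; G-0>H; G-1>I; H-0>J; H-1>J; I-0>K; I-1>K; J-0>C; J-1>C; K-0>L; K-1>L; L-0>M; L-1>M; M-0>N; M-1>N; N-0>I; N-1>I

Handle the two conditions separately and then intersect. The first has 6 states tracking whether the input so far still matches the prefix `0011`; the second has 5 states tracking the input length modulo 5. A product state is a pair (one from each), accepting exactly when both do.
14 states suffice.
       0  1 
>  A   B  C 
   B   D  E 
   C   E  E 
   D   F  G 
   E   F  F 
   F   H  H 
   G   H  I 
   H   J  J 
   I   K  K 
   J   C  C 
   K   L  L 
   L   M  M 
   M   N  N 
 * N   I  I 
(> = start, * = accepting)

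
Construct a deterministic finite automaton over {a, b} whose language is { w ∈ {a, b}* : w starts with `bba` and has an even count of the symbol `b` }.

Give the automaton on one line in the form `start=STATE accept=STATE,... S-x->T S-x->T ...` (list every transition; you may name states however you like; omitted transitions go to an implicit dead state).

Run two small machines in parallel and take their product. The first has 5 states tracking whether the input so far still matches the prefix `bba`; the second has 2 states tracking the count of `b`s modulo 2. A product state is a pair (one from each), accepting exactly when both do.
7 states suffice.
        a   b  
>  q0   q1  q2 
   q1   q1  q3 
   q2   q3  q4 
   q3   q3  q1 
   q4   q5  q3 
 * q5   q5  q6 
   q6   q6  q5 
(> = start, * = accepting)

start=q0 accept=q5 q0-a->q1 q0-b->q2 q1-a->q1 q1-b->q3 q2-a->q3 q2-b->q4 q3-a->q3 q3-b->q1 q4-a->q5 q4-b->q3 q5-a->q5 q5-b->q6 q6-a->q6 q6-b->q5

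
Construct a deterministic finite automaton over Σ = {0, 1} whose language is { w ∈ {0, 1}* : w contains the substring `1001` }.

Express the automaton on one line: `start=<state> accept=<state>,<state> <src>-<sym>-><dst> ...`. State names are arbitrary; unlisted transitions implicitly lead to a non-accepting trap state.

States q0..q3 record the length of the longest prefix of `1001` that matches the current input suffix. Reaching q4 means `1001` has been seen, and we stay there forever. Accept from q4.
5 states suffice.
        0   1  
>  q0   q0  q1 
   q1   q2  q1 
   q2   q3  q1 
   q3   q0  q4 
 * q4   q4  q4 
(> = start, * = accepting)

start=q0 accept=q4 q0-0->q0 q0-1->q1 q1-0->q2 q1-1->q1 q2-0->q3 q2-1->q1 q3-0->q0 q3-1->q4 q4-0->q4 q4-1->q4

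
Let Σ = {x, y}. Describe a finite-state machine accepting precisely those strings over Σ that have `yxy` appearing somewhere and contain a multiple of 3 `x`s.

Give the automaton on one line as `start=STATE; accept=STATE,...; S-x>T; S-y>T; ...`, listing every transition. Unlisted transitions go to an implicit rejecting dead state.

Handle the two conditions separately and then intersect. The first has 4 states tracking whether and how much of `yxy` has been seen; the second has 3 states tracking the count of `x`s modulo 3. A product state is a pair (one from each), accepting exactly when both do.
12 states suffice.
       x  y 
>  A   B  C 
   B   D  E 
   C   F  C 
   D   A  G 
   E   H  E 
   F   D  I 
   G   J  G 
   H   A  K 
   I   K  I 
   J   B  L 
   K   L  K 
 * L   I  L 
(> = start, * = accepting)

start=A; accept=L; A-x>B; A-y>C; B-x>D; B-y>E; C-x>F; C-y>C; D-x>A; D-y>G; E-x>H; E-y>E; F-x>D; F-y>I; G-x>J; G-y>G; H-x>A; H-y>K; I-x>K; I-y>I; J-x>B; J-y>L; K-x>L; K-y>K; L-x>I; L-y>L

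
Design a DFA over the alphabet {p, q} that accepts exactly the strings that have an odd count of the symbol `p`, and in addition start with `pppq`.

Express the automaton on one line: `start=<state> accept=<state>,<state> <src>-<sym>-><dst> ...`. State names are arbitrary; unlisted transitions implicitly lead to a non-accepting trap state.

Build one automaton per condition and run them in lockstep. One (2 states) tracks the count of `p`s modulo 2; the other (6 states) tracks whether the input so far still matches the prefix `pppq`. Each combined state is a pair, one component from each; accept when both components accept.
An 8-state machine:
        p   q  
>  S0   S1  S2 
   S1   S3  S4 
   S2   S4  S2 
   S3   S5  S2 
   S4   S2  S4 
   S5   S2  S6 
 * S6   S7  S6 
   S7   S6  S7 
(> = start, * = accepting)

start=S0 accept=S6 S0-p->S1 S0-q->S2 S1-p->S3 S1-q->S4 S2-p->S4 S2-q->S2 S3-p->S5 S3-q->S2 S4-p->S2 S4-q->S4 S5-p->S2 S5-q->S6 S6-p->S7 S6-q->S6 S7-p->S6 S7-q->S7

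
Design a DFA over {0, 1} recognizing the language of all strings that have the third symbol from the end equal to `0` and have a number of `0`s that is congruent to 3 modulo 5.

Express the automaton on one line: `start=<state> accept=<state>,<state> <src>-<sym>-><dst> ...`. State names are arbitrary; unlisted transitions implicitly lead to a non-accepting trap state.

start=q0 accept=q4,q8,q9,q12 q0-0->q1 q0-1->q0 q1-0->q2 q1-1->q3 q2-0->q4 q2-1->q5 q3-0->q6 q3-1->q3 q4-0->q7 q4-1->q8 q5-0->q9 q5-1->q10 q6-0->q11 q6-1->q5 q7-0->q0 q7-1->q7 q8-0->q7 q8-1->q12 q9-0->q7 q9-1->q13 q10-0->q14 q10-1->q10 q11-0->q7 q11-1->q8 q12-0->q7 q12-1->q15 q13-0->q7 q13-1->q12 q14-0->q7 q14-1->q13 q15-0->q7 q15-1->q15

Run two small machines in parallel and take their product. The first has 15 states tracking the last 3 symbols read; the second has 5 states tracking the count of `0`s modulo 5. A product state is a pair (one from each), accepting exactly when both do. After merging equivalent states the machine shrinks.
A 16-state machine:
          0    1  
>  q0     q1   q0 
   q1     q2   q3 
   q2     q4   q5 
   q3     q6   q3 
 * q4     q7   q8 
   q5     q9  q10 
   q6    q11   q5 
   q7     q0   q7 
 * q8     q7  q12 
 * q9     q7  q13 
   q10   q14  q10 
   q11    q7   q8 
 * q12    q7  q15 
   q13    q7  q12 
   q14    q7  q13 
   q15    q7  q15 
(> = start, * = accepting)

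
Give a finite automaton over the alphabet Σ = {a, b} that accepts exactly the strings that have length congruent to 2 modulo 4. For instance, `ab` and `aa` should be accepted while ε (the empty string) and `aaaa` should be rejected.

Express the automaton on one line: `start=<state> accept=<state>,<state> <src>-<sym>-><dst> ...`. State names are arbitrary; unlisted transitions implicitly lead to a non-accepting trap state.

Count input length modulo 4: every symbol advances one step around the cycle S0 → S1 → S2 → S3 → S0. Accept at S2.
With 4 states:
        a   b  
>  S0   S1  S1 
   S1   S2  S2 
 * S2   S3  S3 
   S3   S0  S0 
(> = start, * = accepting)

start=S0 accept=S2 S0-a->S1 S0-b->S1 S1-a->S2 S1-b->S2 S2-a->S3 S2-b->S3 S3-a->S0 S3-b->S0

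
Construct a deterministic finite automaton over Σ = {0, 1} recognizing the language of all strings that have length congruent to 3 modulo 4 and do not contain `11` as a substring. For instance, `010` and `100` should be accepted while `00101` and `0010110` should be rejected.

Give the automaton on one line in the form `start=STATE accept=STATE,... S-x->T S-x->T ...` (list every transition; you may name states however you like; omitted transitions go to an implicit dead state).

Run two small machines in parallel and take their product. One (4 states) tracks the input length modulo 4; the other (3 states) tracks partial matches of the forbidden pattern `11`. Each combined state is a pair, one component from each; accept when both components accept. After merging equivalent states the machine shrinks.
With 9 states:
        0   1  
>  q0   q1  q2 
   q1   q3  q4 
   q2   q3  q5 
   q3   q6  q7 
   q4   q6  q5 
   q5   q5  q5 
 * q6   q0  q8 
 * q7   q0  q5 
   q8   q1  q5 
(> = start, * = accepting)

start=q0 accept=q6,q7 q0-0->q1 q0-1->q2 q1-0->q3 q1-1->q4 q2-0->q3 q2-1->q5 q3-0->q6 q3-1->q7 q4-0->q6 q4-1->q5 q5-0->q5 q5-1->q5 q6-0->q0 q6-1->q8 q7-0->q0 q7-1->q5 q8-0->q1 q8-1->q5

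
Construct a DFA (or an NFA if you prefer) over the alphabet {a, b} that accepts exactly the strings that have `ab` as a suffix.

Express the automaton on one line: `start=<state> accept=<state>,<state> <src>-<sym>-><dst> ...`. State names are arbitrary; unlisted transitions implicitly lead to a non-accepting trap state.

start=s0 accept=s2 s0-a->s1 s0-b->s0 s1-a->s1 s1-b->s2 s2-a->s1 s2-b->s0

Remember how much of `ab` the current input suffix matches. State s0 means no match yet; s1 means the last symbol is `a`; s2 means the last 2 symbols are `ab`. Only s2 accepts. On a mismatch, fall back to the longest proper suffix that is still a prefix of `ab`.
A 3-state machine:
        a   b  
>  s0   s1  s0 
   s1   s1  s2 
 * s2   s1  s0 
(> = start, * = accepting)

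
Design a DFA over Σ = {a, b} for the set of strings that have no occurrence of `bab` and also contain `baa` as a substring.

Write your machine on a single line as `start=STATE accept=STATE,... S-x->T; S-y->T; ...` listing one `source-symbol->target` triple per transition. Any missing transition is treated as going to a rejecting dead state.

start=q0; accept=q3,q5,q7; q0-a->q0; q0-b->q1; q1-a->q2; q1-b->q1; q2-a->q3; q2-b->q4; q3-a->q3; q3-b->q5; q4-a->q6; q4-b->q4; q5-a->q7; q5-b->q5; q6-a->q8; q6-b->q4; q7-a->q3; q7-b->q8; q8-a->q8; q8-b->q8

Run two small machines in parallel and take their product. The first has 4 states tracking partial matches of the forbidden pattern `bab`; the second has 4 states tracking whether and how much of `baa` has been seen. A product state is a pair (one from each), accepting exactly when both do.
With 9 states:
        a   b  
>  q0   q0  q1 
   q1   q2  q1 
   q2   q3  q4 
 * q3   q3  q5 
   q4   q6  q4 
 * q5   q7  q5 
   q6   q8  q4 
 * q7   q3  q8 
   q8   q8  q8 
(> = start, * = accepting)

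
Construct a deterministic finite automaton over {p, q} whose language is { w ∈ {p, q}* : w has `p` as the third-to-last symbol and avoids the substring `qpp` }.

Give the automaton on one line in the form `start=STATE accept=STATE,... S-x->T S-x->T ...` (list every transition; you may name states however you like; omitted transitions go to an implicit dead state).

Run two small machines in parallel and take their product. One (15 states) tracks the last 3 symbols read; the other (4 states) tracks partial matches of the forbidden pattern `qpp`. Each combined state is a pair, one component from each; accept when both components accept. Minimizing collapses redundant product states.
11 states suffice.
          p    q  
>  S0     S1   S2 
   S1     S3   S4 
   S2     S5   S2 
   S3     S6   S7 
   S4     S8   S9 
   S5    S10   S4 
 * S6     S6   S7 
 * S7     S8   S9 
 * S8    S10   S4 
 * S9     S5   S2 
   S10   S10  S10 
(> = start, * = accepting)

start=S0 accept=S6,S7,S8,S9 S0-p->S1 S0-q->S2 S1-p->S3 S1-q->S4 S2-p->S5 S2-q->S2 S3-p->S6 S3-q->S7 S4-p->S8 S4-q->S9 S5-p->S10 S5-q->S4 S6-p->S6 S6-q->S7 S7-p->S8 S7-q->S9 S8-p->S10 S8-q->S4 S9-p->S5 S9-q->S2 S10-p->S10 S10-q->S10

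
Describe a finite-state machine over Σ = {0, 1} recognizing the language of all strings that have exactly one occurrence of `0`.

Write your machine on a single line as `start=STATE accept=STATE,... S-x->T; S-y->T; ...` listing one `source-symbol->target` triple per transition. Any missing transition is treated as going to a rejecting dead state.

start=q0; accept=q1; q0-0->q1; q0-1->q0; q1-0->q2; q1-1->q1; q2-0->q2; q2-1->q2

Count `0`s, saturating at 2: state q0 means no `0` yet, q1 means one `0` seen, q2 means more than one. Each `0` increments (capped at q2); other symbols loop. Accept from {q1}.
With 3 states:
        0   1  
>  q0   q1  q0 
 * q1   q2  q1 
   q2   q2  q2 
(> = start, * = accepting)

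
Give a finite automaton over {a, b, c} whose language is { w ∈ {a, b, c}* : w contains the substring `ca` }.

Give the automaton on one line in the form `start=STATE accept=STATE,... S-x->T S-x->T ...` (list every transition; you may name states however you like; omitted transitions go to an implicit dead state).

Track how much of `ca` has been matched so far: state S0 is no progress, S2 is the absorbing accept state reached once `ca` has occurred. Intermediate states record partial matches; on a mismatch, fall back to the longest reusable overlap.
        a   b   c  
>  S0   S0  S0  S1 
   S1   S2  S0  S1 
 * S2   S2  S2  S2 
(> = start, * = accepting)

start=S0 accept=S2 S0-a->S0 S0-b->S0 S0-c->S1 S1-a->S2 S1-b->S0 S1-c->S1 S2-a->S2 S2-b->S2 S2-c->S2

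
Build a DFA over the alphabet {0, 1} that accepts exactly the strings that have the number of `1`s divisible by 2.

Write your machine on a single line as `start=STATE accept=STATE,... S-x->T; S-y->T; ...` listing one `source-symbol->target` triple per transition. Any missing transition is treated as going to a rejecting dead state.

The only thing that matters is how many `1`s have appeared, reduced mod 2. Use one state per residue: s0 for 0, …, s1 for 1. Reading `1` moves to the next residue; anything else stays put. s0 is accepting.
2 states suffice.
        0   1  
>* s0   s0  s1 
   s1   s1  s0 
(> = start, * = accepting)

start=s0; accept=s0; s0-0->s0; s0-1->s1; s1-0->s1; s1-1->s0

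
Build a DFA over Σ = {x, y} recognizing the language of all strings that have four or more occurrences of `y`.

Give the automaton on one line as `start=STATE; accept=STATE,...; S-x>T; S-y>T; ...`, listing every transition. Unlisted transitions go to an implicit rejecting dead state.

Count `y`s, saturating at 5: states s0 through s4 mean 0 through 4 `y`s seen; s5 means more than 4. Each `y` increments (capped at s5); other symbols loop. Accept from {s4, s5}.
        x   y  
>  s0   s0  s1 
   s1   s1  s2 
   s2   s2  s3 
   s3   s3  s4 
 * s4   s4  s5 
 * s5   s5  s5 
(> = start, * = accepting)

start=s0; accept=s4,s5; s0-x>s0; s0-y>s1; s1-x>s1; s1-y>s2; s2-x>s2; s2-y>s3; s3-x>s3; s3-y>s4; s4-x>s4; s4-y>s5; s5-x>s5; s5-y>s5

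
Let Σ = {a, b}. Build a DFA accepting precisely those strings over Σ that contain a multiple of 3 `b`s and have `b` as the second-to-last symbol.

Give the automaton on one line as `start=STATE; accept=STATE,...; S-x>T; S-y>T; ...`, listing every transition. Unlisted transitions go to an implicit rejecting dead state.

start=s0; accept=s4,s6; s0-a>s0; s0-b>s1; s1-a>s1; s1-b>s2; s2-a>s3; s2-b>s4; s3-a>s3; s3-b>s5; s4-a>s6; s4-b>s1; s5-a>s6; s5-b>s1; s6-a>s0; s6-b>s1

Build one automaton per condition and run them in lockstep. The first has 3 states tracking the count of `b`s modulo 3; the second has 7 states tracking the last 2 symbols read. A product state is a pair (one from each), accepting exactly when both do. Equivalent product states are then merged.
A 7-state machine:
        a   b  
>  s0   s0  s1 
   s1   s1  s2 
   s2   s3  s4 
   s3   s3  s5 
 * s4   s6  s1 
   s5   s6  s1 
 * s6   s0  s1 
(> = start, * = accepting)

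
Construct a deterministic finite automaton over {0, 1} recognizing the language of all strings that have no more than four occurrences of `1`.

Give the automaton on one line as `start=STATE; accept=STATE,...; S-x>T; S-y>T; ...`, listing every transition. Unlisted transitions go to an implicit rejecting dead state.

start=q0; accept=q0,q1,q2,q3,q4; q0-0>q0; q0-1>q1; q1-0>q1; q1-1>q2; q2-0>q2; q2-1>q3; q3-0>q3; q3-1>q4; q4-0>q4; q4-1>q5; q5-0>q5; q5-1>q5

Only the number of `1`s matters, and only up to 5. Make a chain q0 → q1 → q2 → q3 → q4 → q5 advanced by each `1` (with q5 absorbing); every other symbol self-loops. The accepting set is {q0, q1, q2, q3, q4}.
6 states suffice.
        0   1  
>* q0   q0  q1 
 * q1   q1  q2 
 * q2   q2  q3 
 * q3   q3  q4 
 * q4   q4  q5 
   q5   q5  q5 
(> = start, * = accepting)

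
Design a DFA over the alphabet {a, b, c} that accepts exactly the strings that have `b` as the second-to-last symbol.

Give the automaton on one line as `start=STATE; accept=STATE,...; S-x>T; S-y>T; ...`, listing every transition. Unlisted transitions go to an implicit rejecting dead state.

start=s0; accept=s7,s8,s9; s0-a>s1; s0-b>s2; s0-c>s3; s1-a>s4; s1-b>s5; s1-c>s6; s2-a>s7; s2-b>s8; s2-c>s9; s3-a>s10; s3-b>s11; s3-c>s12; s4-a>s4; s4-b>s5; s4-c>s6; s5-a>s7; s5-b>s8; s5-c>s9; s6-a>s10; s6-b>s11; s6-c>s12; s7-a>s4; s7-b>s5; s7-c>s6; s8-a>s7; s8-b>s8; s8-c>s9; s9-a>s10; s9-b>s11; s9-c>s12; s10-a>s4; s10-b>s5; s10-c>s6; s11-a>s7; s11-b>s8; s11-c>s9; s12-a>s10; s12-b>s11; s12-c>s12

Because acceptance depends on a position counted from the end, the machine has to buffer the most recent 2 symbols. Make each state the string of the last up-to-2 symbols read; on input `x` shift the window left and append `x`. Accept when the buffered window has length 2 and begins with `b`.
13 states suffice.
          a    b    c  
>  s0     s1   s2   s3 
   s1     s4   s5   s6 
   s2     s7   s8   s9 
   s3    s10  s11  s12 
   s4     s4   s5   s6 
   s5     s7   s8   s9 
   s6    s10  s11  s12 
 * s7     s4   s5   s6 
 * s8     s7   s8   s9 
 * s9    s10  s11  s12 
   s10    s4   s5   s6 
   s11    s7   s8   s9 
   s12   s10  s11  s12 
(> = start, * = accepting)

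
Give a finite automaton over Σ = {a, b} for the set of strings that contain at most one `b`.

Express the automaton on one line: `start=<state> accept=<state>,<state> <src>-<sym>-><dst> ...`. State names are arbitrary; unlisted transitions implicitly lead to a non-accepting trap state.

start=q0 accept=q0,q1 q0-a->q0 q0-b->q1 q1-a->q1 q1-b->q2 q2-a->q2 q2-b->q2

Count `b`s, saturating at 2: state q0 means no `b` yet, q1 means one `b` seen, q2 means more than one. Each `b` increments (capped at q2); other symbols loop. Accept from {q0, q1}.
With 3 states:
        a   b  
>* q0   q0  q1 
 * q1   q1  q2 
   q2   q2  q2 
(> = start, * = accepting)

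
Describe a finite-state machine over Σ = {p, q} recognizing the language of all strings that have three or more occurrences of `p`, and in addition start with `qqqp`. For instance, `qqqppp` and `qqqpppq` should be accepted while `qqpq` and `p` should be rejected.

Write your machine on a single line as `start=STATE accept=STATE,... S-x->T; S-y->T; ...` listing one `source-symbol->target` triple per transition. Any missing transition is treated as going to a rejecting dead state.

start=S0; accept=S7; S0-p->S1; S0-q->S2; S1-p->S1; S1-q->S1; S2-p->S1; S2-q->S3; S3-p->S1; S3-q->S4; S4-p->S5; S4-q->S1; S5-p->S6; S5-q->S5; S6-p->S7; S6-q->S6; S7-p->S7; S7-q->S7

Build one automaton per condition and run them in lockstep. The first has 5 states tracking the count of `p`s, saturating at 4; the second has 6 states tracking whether the input so far still matches the prefix `qqqp`. A product state is a pair (one from each), accepting exactly when both do. Minimizing collapses redundant product states.
An 8-state machine:
        p   q  
>  S0   S1  S2 
   S1   S1  S1 
   S2   S1  S3 
   S3   S1  S4 
   S4   S5  S1 
   S5   S6  S5 
   S6   S7  S6 
 * S7   S7  S7 
(> = start, * = accepting)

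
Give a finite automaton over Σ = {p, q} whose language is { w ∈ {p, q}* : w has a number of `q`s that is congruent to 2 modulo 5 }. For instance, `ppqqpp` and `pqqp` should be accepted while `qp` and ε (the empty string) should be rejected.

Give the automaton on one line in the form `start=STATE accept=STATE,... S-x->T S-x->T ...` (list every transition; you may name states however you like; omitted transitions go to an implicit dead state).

start=A accept=C A-p->A A-q->B B-p->B B-q->C C-p->C C-q->D D-p->D D-q->E E-p->E E-q->A

Keep the running count of `q`s modulo 5: each `q` advances along the cycle A → B → C → D → E → A while other symbols loop. Accept at C.
A 5-state machine:
       p  q 
>  A   A  B 
   B   B  C 
 * C   C  D 
   D   D  E 
   E   E  A 
(> = start, * = accepting)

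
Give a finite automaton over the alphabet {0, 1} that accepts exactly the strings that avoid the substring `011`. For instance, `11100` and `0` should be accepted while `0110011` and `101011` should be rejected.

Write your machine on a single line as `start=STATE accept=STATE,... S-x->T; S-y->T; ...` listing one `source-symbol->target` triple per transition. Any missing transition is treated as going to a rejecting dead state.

This is the complement of 'contains `011`'. Use the same substring-matching states — q0 through q3 holding how much of `011` has just been matched — but flip the accepting set: everything except the trap q3 accepts.
        0   1  
>* q0   q1  q0 
 * q1   q1  q2 
 * q2   q1  q3 
   q3   q3  q3 
(> = start, * = accepting)

start=q0; accept=q0,q1,q2; q0-0->q1; q0-1->q0; q1-0->q1; q1-1->q2; q2-0->q1; q2-1->q3; q3-0->q3; q3-1->q3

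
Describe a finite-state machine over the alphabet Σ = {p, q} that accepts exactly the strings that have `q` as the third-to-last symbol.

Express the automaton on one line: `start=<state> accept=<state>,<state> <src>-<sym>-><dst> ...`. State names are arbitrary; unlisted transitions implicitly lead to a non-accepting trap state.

A DFA must remember the last 3 symbols (since which symbol is third-to-last isn't known until the input ends). Use one state per possible window of the last ≤3 symbols; accept from those whose window starts with `q`.
15 states suffice.
       p  q 
>  A   B  C 
   B   D  E 
   C   F  G 
   D   H  I 
   E   J  K 
   F   L  M 
   G   N  O 
   H   H  I 
   I   J  K 
   J   L  M 
   K   N  O 
 * L   H  I 
 * M   J  K 
 * N   L  M 
 * O   N  O 
(> = start, * = accepting)

start=A accept=L,M,N,O A-p->B A-q->C B-p->D B-q->E C-p->F C-q->G D-p->H D-q->I E-p->J E-q->K F-p->L F-q->M G-p->N G-q->O H-p->H H-q->I I-p->J I-q->K J-p->L J-q->M K-p->N K-q->O L-p->H L-q->I M-p->J M-q->K N-p->L N-q->M O-p->N O-q->O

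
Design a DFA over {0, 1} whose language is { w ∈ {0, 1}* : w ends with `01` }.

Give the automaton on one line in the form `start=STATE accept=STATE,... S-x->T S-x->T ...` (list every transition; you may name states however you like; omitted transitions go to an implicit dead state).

Let each state record the length of the longest suffix of the input read so far that is also a prefix of `01`. s1 means the last symbol is `0`; s2 means the last 2 symbols are `01`. Accept only at s2, where the string currently ends in `01`.
3 states suffice.
        0   1  
>  s0   s1  s0 
   s1   s1  s2 
 * s2   s1  s0 
(> = start, * = accepting)

start=s0 accept=s2 s0-0->s1 s0-1->s0 s1-0->s1 s1-1->s2 s2-0->s1 s2-1->s0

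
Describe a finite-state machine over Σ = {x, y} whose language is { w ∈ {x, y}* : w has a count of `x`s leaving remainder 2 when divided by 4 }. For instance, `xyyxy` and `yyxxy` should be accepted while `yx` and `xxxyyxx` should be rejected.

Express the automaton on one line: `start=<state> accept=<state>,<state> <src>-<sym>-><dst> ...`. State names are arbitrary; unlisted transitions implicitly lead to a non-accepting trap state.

start=S0 accept=S2 S0-x->S1 S0-y->S0 S1-x->S2 S1-y->S1 S2-x->S3 S2-y->S2 S3-x->S0 S3-y->S3

The only thing that matters is how many `x`s have appeared, reduced mod 4. Use one state per residue: S0 for 0, …, S3 for 3. Reading `x` moves to the next residue; anything else stays put. S2 is accepting.
With 4 states:
        x   y  
>  S0   S1  S0 
   S1   S2  S1 
 * S2   S3  S2 
   S3   S0  S3 
(> = start, * = accepting)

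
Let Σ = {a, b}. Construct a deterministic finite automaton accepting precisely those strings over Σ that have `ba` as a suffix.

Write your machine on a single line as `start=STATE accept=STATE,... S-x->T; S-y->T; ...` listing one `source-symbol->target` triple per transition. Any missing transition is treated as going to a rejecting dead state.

Let each state record the length of the longest suffix of the input read so far that is also a prefix of `ba`. s1 means the last symbol is `b`; s2 means the last 2 symbols are `ba`. Accept only at s2, where the string currently ends in `ba`.
3 states suffice.
        a   b  
>  s0   s0  s1 
   s1   s2  s1 
 * s2   s0  s1 
(> = start, * = accepting)

start=s0; accept=s2; s0-a->s0; s0-b->s1; s1-a->s2; s1-b->s1; s2-a->s0; s2-b->s1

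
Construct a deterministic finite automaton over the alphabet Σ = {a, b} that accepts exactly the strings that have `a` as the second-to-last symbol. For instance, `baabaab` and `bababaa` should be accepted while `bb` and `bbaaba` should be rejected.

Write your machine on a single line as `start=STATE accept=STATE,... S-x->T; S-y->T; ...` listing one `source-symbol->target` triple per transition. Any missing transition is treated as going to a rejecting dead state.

Because acceptance depends on a position counted from the end, the machine has to buffer the most recent 2 symbols. Make each state the string of the last up-to-2 symbols read; on input `x` shift the window left and append `x`. Accept when the buffered window has length 2 and begins with `a`.
        a   b  
>  q0   q1  q2 
   q1   q3  q4 
   q2   q5  q6 
 * q3   q3  q4 
 * q4   q5  q6 
   q5   q3  q4 
   q6   q5  q6 
(> = start, * = accepting)

start=q0; accept=q3,q4; q0-a->q1; q0-b->q2; q1-a->q3; q1-b->q4; q2-a->q5; q2-b->q6; q3-a->q3; q3-b->q4; q4-a->q5; q4-b->q6; q5-a->q3; q5-b->q4; q6-a->q5; q6-b->q6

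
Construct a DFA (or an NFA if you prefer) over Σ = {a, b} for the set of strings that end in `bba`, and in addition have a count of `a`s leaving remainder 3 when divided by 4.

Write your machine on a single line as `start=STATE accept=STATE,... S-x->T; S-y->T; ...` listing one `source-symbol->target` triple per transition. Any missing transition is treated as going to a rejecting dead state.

start=s0; accept=s6; s0-a->s1; s0-b->s0; s1-a->s2; s1-b->s1; s2-a->s3; s2-b->s4; s3-a->s0; s3-b->s3; s4-a->s3; s4-b->s5; s5-a->s6; s5-b->s5; s6-a->s0; s6-b->s3

Build one automaton per condition and run them in lockstep. One (4 states) tracks how much of the suffix `bba` has currently been matched; the other (4 states) tracks the count of `a`s modulo 4. Each combined state is a pair, one component from each; accept when both components accept. After merging equivalent states the machine shrinks.
7 states suffice.
        a   b  
>  s0   s1  s0 
   s1   s2  s1 
   s2   s3  s4 
   s3   s0  s3 
   s4   s3  s5 
   s5   s6  s5 
 * s6   s0  s3 
(> = start, * = accepting)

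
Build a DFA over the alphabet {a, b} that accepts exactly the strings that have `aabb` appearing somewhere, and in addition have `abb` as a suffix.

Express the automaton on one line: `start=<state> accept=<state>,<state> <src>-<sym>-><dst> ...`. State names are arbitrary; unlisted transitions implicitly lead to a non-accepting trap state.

Handle the two conditions separately and then intersect. One (5 states) tracks whether and how much of `aabb` has been seen; the other (4 states) tracks how much of the suffix `abb` has currently been matched. Each combined state is a pair, one component from each; accept when both components accept. Minimizing collapses redundant product states.
An 8-state machine:
        a   b  
>  S0   S1  S0 
   S1   S2  S0 
   S2   S2  S3 
   S3   S1  S4 
 * S4   S5  S6 
   S5   S5  S7 
   S6   S5  S6 
   S7   S5  S4 
(> = start, * = accepting)

start=S0 accept=S4 S0-a->S1 S0-b->S0 S1-a->S2 S1-b->S0 S2-a->S2 S2-b->S3 S3-a->S1 S3-b->S4 S4-a->S5 S4-b->S6 S5-a->S5 S5-b->S7 S6-a->S5 S6-b->S6 S7-a->S5 S7-b->S4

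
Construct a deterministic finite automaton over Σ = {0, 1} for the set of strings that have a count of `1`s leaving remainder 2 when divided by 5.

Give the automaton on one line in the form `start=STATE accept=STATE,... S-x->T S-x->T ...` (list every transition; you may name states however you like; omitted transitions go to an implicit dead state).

start=s0 accept=s2 s0-0->s0 s0-1->s1 s1-0->s1 s1-1->s2 s2-0->s2 s2-1->s3 s3-0->s3 s3-1->s4 s4-0->s4 s4-1->s0

The only thing that matters is how many `1`s have appeared, reduced mod 5. Use one state per residue: s0 for 0, …, s4 for 4. Reading `1` moves to the next residue; anything else stays put. s2 is accepting.
        0   1  
>  s0   s0  s1 
   s1   s1  s2 
 * s2   s2  s3 
   s3   s3  s4 
   s4   s4  s0 
(> = start, * = accepting)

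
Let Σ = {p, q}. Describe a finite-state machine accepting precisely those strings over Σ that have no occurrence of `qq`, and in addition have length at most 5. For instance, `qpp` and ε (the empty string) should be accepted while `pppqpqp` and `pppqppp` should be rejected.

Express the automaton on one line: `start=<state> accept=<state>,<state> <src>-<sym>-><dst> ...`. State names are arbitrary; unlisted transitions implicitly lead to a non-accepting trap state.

Run two small machines in parallel and take their product. One (3 states) tracks partial matches of the forbidden pattern `qq`; the other (7 states) tracks the input length, saturating at 6. Each combined state is a pair, one component from each; accept when both components accept. Minimizing collapses redundant product states.
With 11 states:
       p  q 
>* A   B  C 
 * B   D  E 
 * C   D  F 
 * D   G  H 
 * E   G  F 
   F   F  F 
 * G   I  J 
 * H   I  F 
 * I   K  K 
 * J   K  F 
 * K   F  F 
(> = start, * = accepting)

start=A accept=A,B,C,D,E,G,H,I,J,K A-p->B A-q->C B-p->D B-q->E C-p->D C-q->F D-p->G D-q->H E-p->G E-q->F F-p->F F-q->F G-p->I G-q->J H-p->I H-q->F I-p->K I-q->K J-p->K J-q->F K-p->F K-q->F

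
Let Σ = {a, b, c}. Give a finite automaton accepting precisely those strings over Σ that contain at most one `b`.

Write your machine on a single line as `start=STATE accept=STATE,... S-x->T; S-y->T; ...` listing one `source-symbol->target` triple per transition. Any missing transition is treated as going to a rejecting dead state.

start=S0; accept=S0,S1; S0-a->S0; S0-b->S1; S0-c->S0; S1-a->S1; S1-b->S2; S1-c->S1; S2-a->S2; S2-b->S2; S2-c->S2

Count `b`s, saturating at 2: state S0 means no `b` yet, S1 means one `b` seen, S2 means more than one. Each `b` increments (capped at S2); other symbols loop. Accept from {S0, S1}.
A 3-state machine:
        a   b   c  
>* S0   S0  S1  S0 
 * S1   S1  S2  S1 
   S2   S2  S2  S2 
(> = start, * = accepting)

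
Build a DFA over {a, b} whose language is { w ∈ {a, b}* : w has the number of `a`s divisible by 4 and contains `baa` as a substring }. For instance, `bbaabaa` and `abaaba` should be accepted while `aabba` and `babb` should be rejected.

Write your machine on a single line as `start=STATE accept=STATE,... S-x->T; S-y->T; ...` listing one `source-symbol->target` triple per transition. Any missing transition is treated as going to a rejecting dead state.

start=q0; accept=q14; q0-a->q1; q0-b->q2; q1-a->q3; q1-b->q4; q2-a->q5; q2-b->q2; q3-a->q6; q3-b->q7; q4-a->q8; q4-b->q4; q5-a->q9; q5-b->q4; q6-a->q0; q6-b->q10; q7-a->q11; q7-b->q7; q8-a->q12; q8-b->q7; q9-a->q12; q9-b->q9; q10-a->q13; q10-b->q10; q11-a->q14; q11-b->q10; q12-a->q14; q12-b->q12; q13-a->q15; q13-b->q2; q14-a->q15; q14-b->q14; q15-a->q9; q15-b->q15

Build one automaton per condition and run them in lockstep. The first has 4 states tracking the count of `a`s modulo 4; the second has 4 states tracking whether and how much of `baa` has been seen. A product state is a pair (one from each), accepting exactly when both do.
A 16-state machine:
          a    b  
>  q0     q1   q2 
   q1     q3   q4 
   q2     q5   q2 
   q3     q6   q7 
   q4     q8   q4 
   q5     q9   q4 
   q6     q0  q10 
   q7    q11   q7 
   q8    q12   q7 
   q9    q12   q9 
   q10   q13  q10 
   q11   q14  q10 
   q12   q14  q12 
   q13   q15   q2 
 * q14   q15  q14 
   q15    q9  q15 
(> = start, * = accepting)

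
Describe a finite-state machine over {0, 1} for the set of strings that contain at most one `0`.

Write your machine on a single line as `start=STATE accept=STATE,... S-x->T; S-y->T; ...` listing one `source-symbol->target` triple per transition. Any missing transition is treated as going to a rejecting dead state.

Only the number of `0`s matters, and only up to 2. Make a chain s0 → s1 → s2 advanced by each `0` (with s2 absorbing); every other symbol self-loops. The accepting set is {s0, s1}.
With 3 states:
        0   1  
>* s0   s1  s0 
 * s1   s2  s1 
   s2   s2  s2 
(> = start, * = accepting)

start=s0; accept=s0,s1; s0-0->s1; s0-1->s0; s1-0->s2; s1-1->s1; s2-0->s2; s2-1->s2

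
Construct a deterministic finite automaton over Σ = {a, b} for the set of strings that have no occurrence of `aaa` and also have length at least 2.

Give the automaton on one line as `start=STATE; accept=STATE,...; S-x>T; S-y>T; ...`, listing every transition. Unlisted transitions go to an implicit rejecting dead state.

start=q0; accept=q3,q4,q5; q0-a>q1; q0-b>q2; q1-a>q3; q1-b>q4; q2-a>q5; q2-b>q4; q3-a>q6; q3-b>q4; q4-a>q5; q4-b>q4; q5-a>q3; q5-b>q4; q6-a>q6; q6-b>q6

Build one automaton per condition and run them in lockstep. One (4 states) tracks partial matches of the forbidden pattern `aaa`; the other (4 states) tracks the input length, saturating at 3. Each combined state is a pair, one component from each; accept when both components accept. Equivalent product states are then merged.
With 7 states:
        a   b  
>  q0   q1  q2 
   q1   q3  q4 
   q2   q5  q4 
 * q3   q6  q4 
 * q4   q5  q4 
 * q5   q3  q4 
   q6   q6  q6 
(> = start, * = accepting)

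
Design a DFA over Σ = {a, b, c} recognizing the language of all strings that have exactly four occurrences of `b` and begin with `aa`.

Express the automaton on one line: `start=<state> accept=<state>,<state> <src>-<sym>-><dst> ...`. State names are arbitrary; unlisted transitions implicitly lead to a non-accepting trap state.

start=q0 accept=q7 q0-a->q1 q0-b->q2 q0-c->q2 q1-a->q3 q1-b->q2 q1-c->q2 q2-a->q2 q2-b->q2 q2-c->q2 q3-a->q3 q3-b->q4 q3-c->q3 q4-a->q4 q4-b->q5 q4-c->q4 q5-a->q5 q5-b->q6 q5-c->q5 q6-a->q6 q6-b->q7 q6-c->q6 q7-a->q7 q7-b->q2 q7-c->q7

Handle the two conditions separately and then intersect. The first has 6 states tracking the count of `b`s, saturating at 5; the second has 4 states tracking whether the input so far still matches the prefix `aa`. A product state is a pair (one from each), accepting exactly when both do. After merging equivalent states the machine shrinks.
An 8-state machine:
        a   b   c  
>  q0   q1  q2  q2 
   q1   q3  q2  q2 
   q2   q2  q2  q2 
   q3   q3  q4  q3 
   q4   q4  q5  q4 
   q5   q5  q6  q5 
   q6   q6  q7  q6 
 * q7   q7  q2  q7 
(> = start, * = accepting)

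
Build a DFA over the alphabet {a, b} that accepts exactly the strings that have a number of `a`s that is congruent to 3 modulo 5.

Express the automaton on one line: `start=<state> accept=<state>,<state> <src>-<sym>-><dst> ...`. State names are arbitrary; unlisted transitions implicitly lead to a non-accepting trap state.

The only thing that matters is how many `a`s have appeared, reduced mod 5. Use one state per residue: q0 for 0, …, q4 for 4. Reading `a` moves to the next residue; anything else stays put. q3 is accepting.
A 5-state machine:
        a   b  
>  q0   q1  q0 
   q1   q2  q1 
   q2   q3  q2 
 * q3   q4  q3 
   q4   q0  q4 
(> = start, * = accepting)

start=q0 accept=q3 q0-a->q1 q0-b->q0 q1-a->q2 q1-b->q1 q2-a->q3 q2-b->q2 q3-a->q4 q3-b->q3 q4-a->q0 q4-b->q4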